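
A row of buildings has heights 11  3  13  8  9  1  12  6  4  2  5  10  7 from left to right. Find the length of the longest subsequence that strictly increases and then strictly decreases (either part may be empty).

7

inc[i] = longest strictly increasing subsequence ending at i; dec[i] = longest strictly decreasing subsequence starting at i:
i:      1  2  3  4  5  6  7  8  9 10 11 12 13
a[i]:  11  3 13  8  9  1 12  6  4  2  5 10  7
inc:    1  1  2  2  3  1  4  2  2  2  3  4  4
dec:    5  2  5  4  4  1  4  3  2  1  1  2  1
Best peak at i=7 (value 12): inc=4, dec=4, length 4+4−1 = 7.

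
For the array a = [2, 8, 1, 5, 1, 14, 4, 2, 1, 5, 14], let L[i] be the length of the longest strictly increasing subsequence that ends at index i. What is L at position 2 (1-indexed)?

2

dp[i] = 1 + max{dp[j] : j<i, a[j]<a[i]} (or 1 if no such j):
i:      1  2  3  4  5  6  7  8  9 10 11
a[i]:   2  8  1  5  1 14  4  2  1  5 14
dp:     1  2  1  2  1  3  2  2  1  3  4
At index 2 the value is 2.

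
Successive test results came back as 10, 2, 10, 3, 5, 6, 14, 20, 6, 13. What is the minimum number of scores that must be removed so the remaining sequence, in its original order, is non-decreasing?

Fewest deletions = n − (longest non-decreasing subsequence).
i:      1  2  3  4  5  6  7  8  9 10
a[i]:  10  2 10  3  5  6 14 20  6 13
dp:     1  1  2  2  3  4  5  6  5  6
max dp = 6, so deletions = 10 − 6 = 4.

4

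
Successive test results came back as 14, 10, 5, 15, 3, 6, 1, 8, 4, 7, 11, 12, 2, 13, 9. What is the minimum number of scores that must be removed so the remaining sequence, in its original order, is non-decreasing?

9

Fewest deletions = n − (longest non-decreasing subsequence).
i:      1  2  3  4  5  6  7  8  9 10 11 12 13 14 15
a[i]:  14 10  5 15  3  6  1  8  4  7 11 12  2 13  9
dp:     1  1  1  2  1  2  1  3  2  3  4  5  2  6  4
max dp = 6, so deletions = 15 − 6 = 9.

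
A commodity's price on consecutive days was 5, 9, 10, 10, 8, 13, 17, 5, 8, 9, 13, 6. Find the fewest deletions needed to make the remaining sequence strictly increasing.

Fewest deletions = n − (longest strictly increasing subsequence).
i:      1  2  3  4  5  6  7  8  9 10 11 12
a[i]:   5  9 10 10  8 13 17  5  8  9 13  6
dp:     1  2  3  3  2  4  5  1  2  3  4  2
max dp = 5, so deletions = 12 − 5 = 7.

7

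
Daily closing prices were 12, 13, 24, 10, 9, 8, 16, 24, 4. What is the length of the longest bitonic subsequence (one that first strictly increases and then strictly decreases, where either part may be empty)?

inc[i] = longest strictly increasing subsequence ending at i; dec[i] = longest strictly decreasing subsequence starting at i:
i:      1  2  3  4  5  6  7  8  9
a[i]:  12 13 24 10  9  8 16 24  4
inc:    1  2  3  1  1  1  3  4  1
dec:    5  5  5  4  3  2  2  2  1
Best peak at i=3 (value 24): inc=3, dec=5, length 3+5−1 = 7.

7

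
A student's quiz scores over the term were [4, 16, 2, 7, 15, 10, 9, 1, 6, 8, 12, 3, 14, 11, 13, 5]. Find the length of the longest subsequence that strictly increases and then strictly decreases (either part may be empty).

7

inc[i] = longest strictly increasing subsequence ending at i; dec[i] = longest strictly decreasing subsequence starting at i:
i:      1  2  3  4  5  6  7  8  9 10 11 12 13 14 15 16
a[i]:   4 16  2  7 15 10  9  1  6  8 12  3 14 11 13  5
inc:    1  2  1  2  3  3  3  1  2  3  4  2  5  4  5  3
dec:    3  6  2  3  5  4  3  1  2  2  3  1  3  2  2  1
Best peak at i=2 (value 16): inc=2, dec=6, length 2+6−1 = 7.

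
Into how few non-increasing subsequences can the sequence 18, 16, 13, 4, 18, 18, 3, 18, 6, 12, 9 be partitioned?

Place each on the leftmost legal pile:
18 → new pile 1 (tops now [18])
16 → pile 1 (tops now [16])
13 → pile 1 (tops now [13])
4 → pile 1 (tops now [4])
18 → new pile 2 (tops now [4, 18])
18 → pile 2 (tops now [4, 18])
3 → pile 1 (tops now [3, 18])
18 → pile 2 (tops now [3, 18])
6 → pile 2 (tops now [3, 6])
12 → new pile 3 (tops now [3, 6, 12])
9 → pile 3 (tops now [3, 6, 9])
Three piles.

3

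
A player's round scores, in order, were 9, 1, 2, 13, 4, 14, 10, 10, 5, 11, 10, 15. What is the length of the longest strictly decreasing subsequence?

Negate each value so 'decreasing' becomes 'increasing', then run patience tails on the negated sequence:
-9 → extends → [-9]
-1 → extends → [-9, -1]
-2 → replaces -1 → [-9, -2]
-13 → replaces -9 → [-13, -2]
-4 → replaces -2 → [-13, -4]
-14 → replaces -13 → [-14, -4]
-10 → replaces -4 → [-14, -10]
-10 → already a tail → [-14, -10]
-5 → extends → [-14, -10, -5]
-11 → replaces -10 → [-14, -11, -5]
-10 → replaces -5 → [-14, -11, -10]
-15 → replaces -14 → [-15, -11, -10]
Three tails, so the longest strictly decreasing subsequence of the original has length 3.

3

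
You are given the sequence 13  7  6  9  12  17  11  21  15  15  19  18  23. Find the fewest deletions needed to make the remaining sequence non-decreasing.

6

Fewest deletions = n − (longest non-decreasing subsequence).
i:      1  2  3  4  5  6  7  8  9 10 11 12 13
a[i]:  13  7  6  9 12 17 11 21 15 15 19 18 23
dp:     1  1  1  2  3  4  3  5  4  5  6  6  7
max dp = 7, so deletions = 13 − 7 = 6.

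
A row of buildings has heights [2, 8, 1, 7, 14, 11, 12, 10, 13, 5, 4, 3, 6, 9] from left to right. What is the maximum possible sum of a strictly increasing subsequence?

Let S[i] be the best sum of a strictly increasing subsequence ending at i:
i:      1  2  3  4  5  6  7  8  9 10 11 12 13 14
a[i]:   2  8  1  7 14 11 12 10 13  5  4  3  6  9
S:      2 10  1  9 24 21 33 20 46  7  6  5 13 22
Maximum is 46 (e.g. 2 + 8 + 11 + 12 + 13).

46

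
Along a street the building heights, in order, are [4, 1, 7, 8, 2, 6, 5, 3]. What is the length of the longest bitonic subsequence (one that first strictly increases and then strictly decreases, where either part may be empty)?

inc[i] = longest strictly increasing subsequence ending at i; dec[i] = longest strictly decreasing subsequence starting at i:
i:     1 2 3 4 5 6 7 8
a[i]:  4 1 7 8 2 6 5 3
inc:   1 1 2 3 2 3 3 3
dec:   2 1 4 4 1 3 2 1
Best peak at i=4 (value 8): inc=3, dec=4, length 3+4−1 = 6.

6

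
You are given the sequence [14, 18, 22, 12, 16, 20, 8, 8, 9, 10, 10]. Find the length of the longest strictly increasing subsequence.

Let dp[i] be the length of the longest such subsequence ending at index i:
i:      1  2  3  4  5  6  7  8  9 10 11
a[i]:  14 18 22 12 16 20  8  8  9 10 10
dp:     1  2  3  1  2  3  1  1  2  3  3
Maximum dp value is 3.

3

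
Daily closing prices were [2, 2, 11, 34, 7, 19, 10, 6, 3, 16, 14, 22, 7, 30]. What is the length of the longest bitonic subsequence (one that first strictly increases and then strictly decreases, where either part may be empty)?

inc[i] = longest strictly increasing subsequence ending at i; dec[i] = longest strictly decreasing subsequence starting at i:
i:      1  2  3  4  5  6  7  8  9 10 11 12 13 14
a[i]:   2  2 11 34  7 19 10  6  3 16 14 22  7 30
inc:    1  1  2  3  2  3  3  2  2  4  4  5  3  6
dec:    1  1  4  5  3  4  3  2  1  3  2  2  1  1
Best peak at i=4 (value 34): inc=3, dec=5, length 3+5−1 = 7.

7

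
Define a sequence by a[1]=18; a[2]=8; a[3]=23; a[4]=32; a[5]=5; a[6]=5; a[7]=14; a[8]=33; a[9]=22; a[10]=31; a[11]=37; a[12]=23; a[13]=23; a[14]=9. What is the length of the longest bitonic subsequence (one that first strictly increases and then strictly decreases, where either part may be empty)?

7

inc[i] = longest strictly increasing subsequence ending at i; dec[i] = longest strictly decreasing subsequence starting at i:
i:      1  2  3  4  5  6  7  8  9 10 11 12 13 14
a[i]:  18  8 23 32  5  5 14 33 22 31 37 23 23  9
inc:    1  1  2  3  1  1  2  4  3  4  5  4  4  2
dec:    3  2  3  4  1  1  2  4  2  3  3  2  2  1
Best peak at i=8 (value 33): inc=4, dec=4, length 4+4−1 = 7.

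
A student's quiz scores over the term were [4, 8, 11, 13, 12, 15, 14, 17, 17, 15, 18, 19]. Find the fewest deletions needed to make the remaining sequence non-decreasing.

Fewest deletions = n − (longest non-decreasing subsequence).
i:      1  2  3  4  5  6  7  8  9 10 11 12
a[i]:   4  8 11 13 12 15 14 17 17 15 18 19
dp:     1  2  3  4  4  5  5  6  7  6  8  9
max dp = 9, so deletions = 12 − 9 = 3.

3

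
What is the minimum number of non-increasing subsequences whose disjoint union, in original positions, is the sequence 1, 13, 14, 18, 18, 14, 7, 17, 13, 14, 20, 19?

5

The minimum number of non-increasing subsequences covering a sequence equals the length of its longest strictly increasing subsequence.
LIS length is 5 (e.g. 1, 13, 14, 18, 20), so 5 piles are needed.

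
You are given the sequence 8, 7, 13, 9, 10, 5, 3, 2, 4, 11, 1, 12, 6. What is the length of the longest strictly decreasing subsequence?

6

Negate each value so 'decreasing' becomes 'increasing', then run patience tails on the negated sequence:
-8 → extends → [-8]
-7 → extends → [-8, -7]
-13 → replaces -8 → [-13, -7]
-9 → replaces -7 → [-13, -9]
-10 → replaces -9 → [-13, -10]
-5 → extends → [-13, -10, -5]
-3 → extends → [-13, -10, -5, -3]
-2 → extends → [-13, -10, -5, -3, -2]
-4 → replaces -3 → [-13, -10, -5, -4, -2]
-11 → replaces -10 → [-13, -11, -5, -4, -2]
-1 → extends → [-13, -11, -5, -4, -2, -1]
-12 → replaces -11 → [-13, -12, -5, -4, -2, -1]
-6 → replaces -5 → [-13, -12, -6, -4, -2, -1]
Six tails, so the longest strictly decreasing subsequence of the original has length 6.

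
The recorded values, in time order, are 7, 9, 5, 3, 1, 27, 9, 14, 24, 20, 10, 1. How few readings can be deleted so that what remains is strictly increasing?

8

Fewest deletions = n − (longest strictly increasing subsequence).
i:      1  2  3  4  5  6  7  8  9 10 11 12
a[i]:   7  9  5  3  1 27  9 14 24 20 10  1
dp:     1  2  1  1  1  3  2  3  4  4  3  1
max dp = 4, so deletions = 12 − 4 = 8.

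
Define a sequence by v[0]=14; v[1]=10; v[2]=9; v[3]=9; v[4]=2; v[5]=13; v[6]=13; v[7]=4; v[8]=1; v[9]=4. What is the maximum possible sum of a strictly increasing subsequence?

23

Let S[i] be the best sum of a strictly increasing subsequence ending at i:
i:      0  1  2  3  4  5  6  7  8  9
v[i]:  14 10  9  9  2 13 13  4  1  4
S:     14 10  9  9  2 23 23  6  1  6
Maximum is 23 (e.g. 10 + 13).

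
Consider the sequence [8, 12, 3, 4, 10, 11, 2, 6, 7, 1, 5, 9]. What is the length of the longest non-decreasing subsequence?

5

Let dp[i] be the length of the longest such subsequence ending at index i:
i:      1  2  3  4  5  6  7  8  9 10 11 12
a[i]:   8 12  3  4 10 11  2  6  7  1  5  9
dp:     1  2  1  2  3  4  1  3  4  1  3  5
Maximum dp value is 5.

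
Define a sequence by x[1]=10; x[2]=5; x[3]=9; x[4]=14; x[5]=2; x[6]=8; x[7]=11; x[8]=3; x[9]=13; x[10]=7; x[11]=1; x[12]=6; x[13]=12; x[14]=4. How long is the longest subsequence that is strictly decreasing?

6

Negate each value so 'decreasing' becomes 'increasing', then run patience tails on the negated sequence:
-10 → extends → [-10]
-5 → extends → [-10, -5]
-9 → replaces -5 → [-10, -9]
-14 → replaces -10 → [-14, -9]
-2 → extends → [-14, -9, -2]
-8 → replaces -2 → [-14, -9, -8]
-11 → replaces -9 → [-14, -11, -8]
-3 → extends → [-14, -11, -8, -3]
-13 → replaces -11 → [-14, -13, -8, -3]
-7 → replaces -3 → [-14, -13, -8, -7]
-1 → extends → [-14, -13, -8, -7, -1]
-6 → replaces -1 → [-14, -13, -8, -7, -6]
-12 → replaces -8 → [-14, -13, -12, -7, -6]
-4 → extends → [-14, -13, -12, -7, -6, -4]
Six tails, so the longest strictly decreasing subsequence of the original has length 6.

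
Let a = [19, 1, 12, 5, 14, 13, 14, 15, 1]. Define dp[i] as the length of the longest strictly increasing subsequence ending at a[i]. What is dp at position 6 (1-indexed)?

3

dp[i] = 1 + max{dp[j] : j<i, a[j]<a[i]} (or 1 if no such j):
i:      1  2  3  4  5  6  7  8  9
a[i]:  19  1 12  5 14 13 14 15  1
dp:     1  1  2  2  3  3  4  5  1
At index 6 the value is 3.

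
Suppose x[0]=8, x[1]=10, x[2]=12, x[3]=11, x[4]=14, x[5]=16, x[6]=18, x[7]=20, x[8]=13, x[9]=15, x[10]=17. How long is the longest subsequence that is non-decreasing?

7

Let dp[i] be the length of the longest such subsequence ending at index i:
i:      0  1  2  3  4  5  6  7  8  9 10
x[i]:   8 10 12 11 14 16 18 20 13 15 17
dp:     1  2  3  3  4  5  6  7  4  5  6
Maximum dp value is 7.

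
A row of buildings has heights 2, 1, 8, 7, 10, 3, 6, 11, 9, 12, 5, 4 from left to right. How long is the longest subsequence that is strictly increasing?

Track the smallest tail for each achievable length (strict):
2 → extends → [2]
1 → replaces 2 → [1]
8 → extends → [1, 8]
7 → replaces 8 → [1, 7]
10 → extends → [1, 7, 10]
3 → replaces 7 → [1, 3, 10]
6 → replaces 10 → [1, 3, 6]
11 → extends → [1, 3, 6, 11]
9 → replaces 11 → [1, 3, 6, 9]
12 → extends → [1, 3, 6, 9, 12]
5 → replaces 6 → [1, 3, 5, 9, 12]
4 → replaces 5 → [1, 3, 4, 9, 12]
Five tails, so the longest strictly increasing subsequence has length 5 (e.g. 2, 8, 10, 11, 12).

5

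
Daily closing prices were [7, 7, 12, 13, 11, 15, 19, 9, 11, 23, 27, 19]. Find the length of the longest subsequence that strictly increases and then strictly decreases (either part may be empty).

inc[i] = longest strictly increasing subsequence ending at i; dec[i] = longest strictly decreasing subsequence starting at i:
i:      1  2  3  4  5  6  7  8  9 10 11 12
a[i]:   7  7 12 13 11 15 19  9 11 23 27 19
inc:    1  1  2  3  2  4  5  2  3  6  7  5
dec:    1  1  3  3  2  2  2  1  1  2  2  1
Best peak at i=11 (value 27): inc=7, dec=2, length 7+2−1 = 8.

8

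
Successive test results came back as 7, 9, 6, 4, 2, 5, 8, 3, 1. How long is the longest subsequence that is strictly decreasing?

5

Negate each value so 'decreasing' becomes 'increasing', then run patience tails on the negated sequence:
-7 → extends → [-7]
-9 → replaces -7 → [-9]
-6 → extends → [-9, -6]
-4 → extends → [-9, -6, -4]
-2 → extends → [-9, -6, -4, -2]
-5 → replaces -4 → [-9, -6, -5, -2]
-8 → replaces -6 → [-9, -8, -5, -2]
-3 → replaces -2 → [-9, -8, -5, -3]
-1 → extends → [-9, -8, -5, -3, -1]
Five tails, so the longest strictly decreasing subsequence of the original has length 5.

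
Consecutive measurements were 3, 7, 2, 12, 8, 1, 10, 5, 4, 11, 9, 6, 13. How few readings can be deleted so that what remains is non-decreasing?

7

Fewest deletions = n − (longest non-decreasing subsequence).
i:      1  2  3  4  5  6  7  8  9 10 11 12 13
a[i]:   3  7  2 12  8  1 10  5  4 11  9  6 13
dp:     1  2  1  3  3  1  4  2  2  5  4  3  6
max dp = 6, so deletions = 13 − 6 = 7.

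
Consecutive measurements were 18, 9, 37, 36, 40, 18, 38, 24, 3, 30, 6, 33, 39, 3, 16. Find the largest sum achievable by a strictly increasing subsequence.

153

Let S[i] be the best sum of a strictly increasing subsequence ending at i:
i:       1   2   3   4   5   6   7   8   9  10  11  12  13  14  15
a[i]:   18   9  37  36  40  18  38  24   3  30   6  33  39   3  16
S:      18   9  55  54  95  27  93  51   3  81   9 114 153   3  25
Maximum is 153 (e.g. 9 + 18 + 24 + 30 + 33 + 39).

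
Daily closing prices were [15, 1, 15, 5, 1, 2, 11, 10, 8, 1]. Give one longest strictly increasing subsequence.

1, 5, 11

Patience tails give the LIS length; then backtrack through the dp parents:
15 → extends → [15]
1 → replaces 15 → [1]
15 → extends → [1, 15]
5 → replaces 15 → [1, 5]
1 → already a tail → [1, 5]
2 → replaces 5 → [1, 2]
11 → extends → [1, 2, 11]
10 → replaces 11 → [1, 2, 10]
8 → replaces 10 → [1, 2, 8]
1 → already a tail → [1, 2, 8]
Length 3; one witness is 1, 5, 11.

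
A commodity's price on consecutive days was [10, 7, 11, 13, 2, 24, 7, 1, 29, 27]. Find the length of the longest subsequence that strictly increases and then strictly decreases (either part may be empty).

inc[i] = longest strictly increasing subsequence ending at i; dec[i] = longest strictly decreasing subsequence starting at i:
i:      1  2  3  4  5  6  7  8  9 10
a[i]:  10  7 11 13  2 24  7  1 29 27
inc:    1  1  2  3  1  4  2  1  5  5
dec:    4  3  3  3  2  3  2  1  2  1
Best peak at i=6 (value 24): inc=4, dec=3, length 4+3−1 = 6.

6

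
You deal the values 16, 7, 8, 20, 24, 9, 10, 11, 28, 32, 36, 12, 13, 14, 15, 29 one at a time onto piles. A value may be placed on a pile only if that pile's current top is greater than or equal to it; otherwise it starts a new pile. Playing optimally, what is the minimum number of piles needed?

10

Place each on the leftmost legal pile:
16 → new pile 1 (tops now [16])
7 → pile 1 (tops now [7])
8 → new pile 2 (tops now [7, 8])
20 → new pile 3 (tops now [7, 8, 20])
24 → new pile 4 (tops now [7, 8, 20, 24])
9 → pile 3 (tops now [7, 8, 9, 24])
10 → pile 4 (tops now [7, 8, 9, 10])
11 → new pile 5 (tops now [7, 8, 9, 10, 11])
28 → new pile 6 (tops now [7, 8, 9, 10, 11, 28])
32 → new pile 7 (tops now [7, 8, 9, 10, 11, 28, 32])
36 → new pile 8 (tops now [7, 8, 9, 10, 11, 28, 32, 36])
12 → pile 6 (tops now [7, 8, 9, 10, 11, 12, 32, 36])
13 → pile 7 (tops now [7, 8, 9, 10, 11, 12, 13, 36])
14 → pile 8 (tops now [7, 8, 9, 10, 11, 12, 13, 14])
15 → new pile 9 (tops now [7, 8, 9, 10, 11, 12, 13, 14, 15])
29 → new pile 10 (tops now [7, 8, 9, 10, 11, 12, 13, 14, 15, 29])
Ten piles.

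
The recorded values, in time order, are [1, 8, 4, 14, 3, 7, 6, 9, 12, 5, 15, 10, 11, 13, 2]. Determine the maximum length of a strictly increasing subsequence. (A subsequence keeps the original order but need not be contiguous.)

Let dp[i] be the length of the longest such subsequence ending at index i:
i:      1  2  3  4  5  6  7  8  9 10 11 12 13 14 15
a[i]:   1  8  4 14  3  7  6  9 12  5 15 10 11 13  2
dp:     1  2  2  3  2  3  3  4  5  3  6  5  6  7  2
Maximum dp value is 7.

7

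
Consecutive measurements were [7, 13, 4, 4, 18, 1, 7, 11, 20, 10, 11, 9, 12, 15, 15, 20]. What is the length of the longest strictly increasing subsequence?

7

Let dp[i] be the length of the longest such subsequence ending at index i:
i:      1  2  3  4  5  6  7  8  9 10 11 12 13 14 15 16
a[i]:   7 13  4  4 18  1  7 11 20 10 11  9 12 15 15 20
dp:     1  2  1  1  3  1  2  3  4  3  4  3  5  6  6  7
Maximum dp value is 7.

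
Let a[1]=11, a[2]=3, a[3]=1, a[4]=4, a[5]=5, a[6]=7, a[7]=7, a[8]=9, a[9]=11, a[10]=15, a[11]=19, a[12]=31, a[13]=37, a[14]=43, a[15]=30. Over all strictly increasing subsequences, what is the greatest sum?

184

Let S[i] be the best sum of a strictly increasing subsequence ending at i:
i:       1   2   3   4   5   6   7   8   9  10  11  12  13  14  15
a[i]:   11   3   1   4   5   7   7   9  11  15  19  31  37  43  30
S:      11   3   1   7  12  19  19  28  39  54  73 104 141 184 103
Maximum is 184 (e.g. 3 + 4 + 5 + 7 + 9 + 11 + 15 + 19 + 31 + 37 + 43).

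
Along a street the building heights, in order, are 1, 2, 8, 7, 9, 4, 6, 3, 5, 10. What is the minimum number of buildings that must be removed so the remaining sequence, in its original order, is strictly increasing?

Fewest deletions = n − (longest strictly increasing subsequence).
i:      1  2  3  4  5  6  7  8  9 10
a[i]:   1  2  8  7  9  4  6  3  5 10
dp:     1  2  3  3  4  3  4  3  4  5
max dp = 5, so deletions = 10 − 5 = 5.

5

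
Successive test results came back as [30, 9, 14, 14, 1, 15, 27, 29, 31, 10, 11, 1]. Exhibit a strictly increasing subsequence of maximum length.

9, 14, 15, 27, 29, 31

Patience tails give the LIS length; then backtrack through the dp parents:
30 → extends → [30]
9 → replaces 30 → [9]
14 → extends → [9, 14]
14 → already a tail → [9, 14]
1 → replaces 9 → [1, 14]
15 → extends → [1, 14, 15]
27 → extends → [1, 14, 15, 27]
29 → extends → [1, 14, 15, 27, 29]
31 → extends → [1, 14, 15, 27, 29, 31]
10 → replaces 14 → [1, 10, 15, 27, 29, 31]
11 → replaces 15 → [1, 10, 11, 27, 29, 31]
1 → already a tail → [1, 10, 11, 27, 29, 31]
Length 6; one witness is 9, 14, 15, 27, 29, 31.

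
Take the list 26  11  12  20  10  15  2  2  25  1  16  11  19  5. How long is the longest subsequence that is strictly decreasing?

5

Negate each value so 'decreasing' becomes 'increasing', then run patience tails on the negated sequence:
-26 → extends → [-26]
-11 → extends → [-26, -11]
-12 → replaces -11 → [-26, -12]
-20 → replaces -12 → [-26, -20]
-10 → extends → [-26, -20, -10]
-15 → replaces -10 → [-26, -20, -15]
-2 → extends → [-26, -20, -15, -2]
-2 → already a tail → [-26, -20, -15, -2]
-25 → replaces -20 → [-26, -25, -15, -2]
-1 → extends → [-26, -25, -15, -2, -1]
-16 → replaces -15 → [-26, -25, -16, -2, -1]
-11 → replaces -2 → [-26, -25, -16, -11, -1]
-19 → replaces -16 → [-26, -25, -19, -11, -1]
-5 → replaces -1 → [-26, -25, -19, -11, -5]
Five tails, so the longest strictly decreasing subsequence of the original has length 5.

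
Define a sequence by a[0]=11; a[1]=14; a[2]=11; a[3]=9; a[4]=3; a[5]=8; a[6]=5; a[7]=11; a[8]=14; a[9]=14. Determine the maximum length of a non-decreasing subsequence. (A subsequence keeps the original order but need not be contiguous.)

5

Let dp[i] be the length of the longest such subsequence ending at index i:
i:      0  1  2  3  4  5  6  7  8  9
a[i]:  11 14 11  9  3  8  5 11 14 14
dp:     1  2  2  1  1  2  2  3  4  5
Maximum dp value is 5.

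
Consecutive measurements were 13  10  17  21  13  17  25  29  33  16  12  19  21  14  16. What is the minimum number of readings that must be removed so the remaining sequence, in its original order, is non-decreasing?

9

Fewest deletions = n − (longest non-decreasing subsequence).
i:      1  2  3  4  5  6  7  8  9 10 11 12 13 14 15
a[i]:  13 10 17 21 13 17 25 29 33 16 12 19 21 14 16
dp:     1  1  2  3  2  3  4  5  6  3  2  4  5  3  4
max dp = 6, so deletions = 15 − 6 = 9.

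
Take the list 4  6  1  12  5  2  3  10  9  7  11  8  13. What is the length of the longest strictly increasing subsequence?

6

Track the smallest tail for each achievable length (strict):
4 → extends → [4]
6 → extends → [4, 6]
1 → replaces 4 → [1, 6]
12 → extends → [1, 6, 12]
5 → replaces 6 → [1, 5, 12]
2 → replaces 5 → [1, 2, 12]
3 → replaces 12 → [1, 2, 3]
10 → extends → [1, 2, 3, 10]
9 → replaces 10 → [1, 2, 3, 9]
7 → replaces 9 → [1, 2, 3, 7]
11 → extends → [1, 2, 3, 7, 11]
8 → replaces 11 → [1, 2, 3, 7, 8]
13 → extends → [1, 2, 3, 7, 8, 13]
Six tails, so the longest strictly increasing subsequence has length 6 (e.g. 1, 2, 3, 10, 11, 13).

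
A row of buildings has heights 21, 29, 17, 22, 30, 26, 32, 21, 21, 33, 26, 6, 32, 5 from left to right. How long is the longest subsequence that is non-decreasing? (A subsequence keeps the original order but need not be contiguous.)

5

Track the smallest tail for each achievable length (allowing ties):
21 → extends → [21]
29 → extends → [21, 29]
17 → replaces 21 → [17, 29]
22 → replaces 29 → [17, 22]
30 → extends → [17, 22, 30]
26 → replaces 30 → [17, 22, 26]
32 → extends → [17, 22, 26, 32]
21 → replaces 22 → [17, 21, 26, 32]
21 → replaces 26 → [17, 21, 21, 32]
33 → extends → [17, 21, 21, 32, 33]
26 → replaces 32 → [17, 21, 21, 26, 33]
6 → replaces 17 → [6, 21, 21, 26, 33]
32 → replaces 33 → [6, 21, 21, 26, 32]
5 → replaces 6 → [5, 21, 21, 26, 32]
Five tails, so the longest non-decreasing subsequence has length 5 (e.g. 21, 29, 30, 32, 33).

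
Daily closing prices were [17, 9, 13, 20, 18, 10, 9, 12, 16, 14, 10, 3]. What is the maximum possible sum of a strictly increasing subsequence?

47

Let S[i] be the best sum of a strictly increasing subsequence ending at i:
i:      1  2  3  4  5  6  7  8  9 10 11 12
a[i]:  17  9 13 20 18 10  9 12 16 14 10  3
S:     17  9 22 42 40 19  9 31 47 45 19  3
Maximum is 47 (e.g. 9 + 10 + 12 + 16).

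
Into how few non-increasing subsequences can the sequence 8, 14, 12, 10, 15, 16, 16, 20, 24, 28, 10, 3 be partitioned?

Place each on the leftmost legal pile:
8 → new pile 1 (tops now [8])
14 → new pile 2 (tops now [8, 14])
12 → pile 2 (tops now [8, 12])
10 → pile 2 (tops now [8, 10])
15 → new pile 3 (tops now [8, 10, 15])
16 → new pile 4 (tops now [8, 10, 15, 16])
16 → pile 4 (tops now [8, 10, 15, 16])
20 → new pile 5 (tops now [8, 10, 15, 16, 20])
24 → new pile 6 (tops now [8, 10, 15, 16, 20, 24])
28 → new pile 7 (tops now [8, 10, 15, 16, 20, 24, 28])
10 → pile 2 (tops now [8, 10, 15, 16, 20, 24, 28])
3 → pile 1 (tops now [3, 10, 15, 16, 20, 24, 28])
Seven piles.

7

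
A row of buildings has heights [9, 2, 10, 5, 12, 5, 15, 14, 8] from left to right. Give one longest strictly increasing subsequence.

9, 10, 12, 15

Patience tails give the LIS length; then backtrack through the dp parents:
9 → extends → [9]
2 → replaces 9 → [2]
10 → extends → [2, 10]
5 → replaces 10 → [2, 5]
12 → extends → [2, 5, 12]
5 → already a tail → [2, 5, 12]
15 → extends → [2, 5, 12, 15]
14 → replaces 15 → [2, 5, 12, 14]
8 → replaces 12 → [2, 5, 8, 14]
Length 4; one witness is 9, 10, 12, 15.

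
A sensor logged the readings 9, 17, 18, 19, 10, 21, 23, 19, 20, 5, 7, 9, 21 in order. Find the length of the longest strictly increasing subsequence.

Let dp[i] be the length of the longest such subsequence ending at index i:
i:      1  2  3  4  5  6  7  8  9 10 11 12 13
a[i]:   9 17 18 19 10 21 23 19 20  5  7  9 21
dp:     1  2  3  4  2  5  6  4  5  1  2  3  6
Maximum dp value is 6.

6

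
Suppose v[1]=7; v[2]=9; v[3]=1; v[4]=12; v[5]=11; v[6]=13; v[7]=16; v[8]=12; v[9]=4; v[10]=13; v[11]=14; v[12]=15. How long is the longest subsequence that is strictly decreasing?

3

Negate each value so 'decreasing' becomes 'increasing', then run patience tails on the negated sequence:
-7 → extends → [-7]
-9 → replaces -7 → [-9]
-1 → extends → [-9, -1]
-12 → replaces -9 → [-12, -1]
-11 → replaces -1 → [-12, -11]
-13 → replaces -12 → [-13, -11]
-16 → replaces -13 → [-16, -11]
-12 → replaces -11 → [-16, -12]
-4 → extends → [-16, -12, -4]
-13 → replaces -12 → [-16, -13, -4]
-14 → replaces -13 → [-16, -14, -4]
-15 → replaces -14 → [-16, -15, -4]
Three tails, so the longest strictly decreasing subsequence of the original has length 3.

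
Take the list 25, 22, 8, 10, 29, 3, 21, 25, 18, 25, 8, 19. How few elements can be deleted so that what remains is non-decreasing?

Fewest deletions = n − (longest non-decreasing subsequence).
i:      1  2  3  4  5  6  7  8  9 10 11 12
a[i]:  25 22  8 10 29  3 21 25 18 25  8 19
dp:     1  1  1  2  3  1  3  4  3  5  2  4
max dp = 5, so deletions = 12 − 5 = 7.

7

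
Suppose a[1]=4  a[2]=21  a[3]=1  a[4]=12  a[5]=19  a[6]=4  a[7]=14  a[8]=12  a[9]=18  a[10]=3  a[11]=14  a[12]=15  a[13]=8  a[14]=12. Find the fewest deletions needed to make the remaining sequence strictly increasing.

9

Fewest deletions = n − (longest strictly increasing subsequence).
Patience tails:
4 → extends → [4]
21 → extends → [4, 21]
1 → replaces 4 → [1, 21]
12 → replaces 21 → [1, 12]
19 → extends → [1, 12, 19]
4 → replaces 12 → [1, 4, 19]
14 → replaces 19 → [1, 4, 14]
12 → replaces 14 → [1, 4, 12]
18 → extends → [1, 4, 12, 18]
3 → replaces 4 → [1, 3, 12, 18]
14 → replaces 18 → [1, 3, 12, 14]
15 → extends → [1, 3, 12, 14, 15]
8 → replaces 12 → [1, 3, 8, 14, 15]
12 → replaces 14 → [1, 3, 8, 12, 15]
Longest strictly increasing subsequence has length 5, so deletions = 14 − 5 = 9.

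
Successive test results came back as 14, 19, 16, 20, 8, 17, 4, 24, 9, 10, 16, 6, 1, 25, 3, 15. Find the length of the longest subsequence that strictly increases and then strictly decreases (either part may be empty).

inc[i] = longest strictly increasing subsequence ending at i; dec[i] = longest strictly decreasing subsequence starting at i:
i:      1  2  3  4  5  6  7  8  9 10 11 12 13 14 15 16
a[i]:  14 19 16 20  8 17  4 24  9 10 16  6  1 25  3 15
inc:    1  2  2  3  1  3  1  4  2  3  4  2  1  5  2  4
dec:    4  5  4  5  3  4  2  4  3  3  3  2  1  2  1  1
Best peak at i=4 (value 20): inc=3, dec=5, length 3+5−1 = 7.

7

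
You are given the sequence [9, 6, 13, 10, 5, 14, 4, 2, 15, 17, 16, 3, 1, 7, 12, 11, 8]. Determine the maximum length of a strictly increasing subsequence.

5

Track the smallest tail for each achievable length (strict):
9 → extends → [9]
6 → replaces 9 → [6]
13 → extends → [6, 13]
10 → replaces 13 → [6, 10]
5 → replaces 6 → [5, 10]
14 → extends → [5, 10, 14]
4 → replaces 5 → [4, 10, 14]
2 → replaces 4 → [2, 10, 14]
15 → extends → [2, 10, 14, 15]
17 → extends → [2, 10, 14, 15, 17]
16 → replaces 17 → [2, 10, 14, 15, 16]
3 → replaces 10 → [2, 3, 14, 15, 16]
1 → replaces 2 → [1, 3, 14, 15, 16]
7 → replaces 14 → [1, 3, 7, 15, 16]
12 → replaces 15 → [1, 3, 7, 12, 16]
11 → replaces 12 → [1, 3, 7, 11, 16]
8 → replaces 11 → [1, 3, 7, 8, 16]
Five tails, so the longest strictly increasing subsequence has length 5 (e.g. 9, 13, 14, 15, 17).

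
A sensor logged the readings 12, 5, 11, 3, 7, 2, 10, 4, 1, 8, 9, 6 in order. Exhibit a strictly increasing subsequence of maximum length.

5, 7, 8, 9

Patience tails give the LIS length; then backtrack through the dp parents:
12 → extends → [12]
5 → replaces 12 → [5]
11 → extends → [5, 11]
3 → replaces 5 → [3, 11]
7 → replaces 11 → [3, 7]
2 → replaces 3 → [2, 7]
10 → extends → [2, 7, 10]
4 → replaces 7 → [2, 4, 10]
1 → replaces 2 → [1, 4, 10]
8 → replaces 10 → [1, 4, 8]
9 → extends → [1, 4, 8, 9]
6 → replaces 8 → [1, 4, 6, 9]
Length 4; one witness is 5, 7, 8, 9.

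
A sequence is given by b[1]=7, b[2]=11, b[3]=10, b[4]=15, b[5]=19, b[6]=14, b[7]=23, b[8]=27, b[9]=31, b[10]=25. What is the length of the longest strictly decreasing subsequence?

Negate each value so 'decreasing' becomes 'increasing', then run patience tails on the negated sequence:
-7 → extends → [-7]
-11 → replaces -7 → [-11]
-10 → extends → [-11, -10]
-15 → replaces -11 → [-15, -10]
-19 → replaces -15 → [-19, -10]
-14 → replaces -10 → [-19, -14]
-23 → replaces -19 → [-23, -14]
-27 → replaces -23 → [-27, -14]
-31 → replaces -27 → [-31, -14]
-25 → replaces -14 → [-31, -25]
Two tails, so the longest strictly decreasing subsequence of the original has length 2.

2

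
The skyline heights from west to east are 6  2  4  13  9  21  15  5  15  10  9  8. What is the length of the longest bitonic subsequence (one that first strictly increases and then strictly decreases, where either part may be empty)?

8

inc[i] = longest strictly increasing subsequence ending at i; dec[i] = longest strictly decreasing subsequence starting at i:
i:      1  2  3  4  5  6  7  8  9 10 11 12
a[i]:   6  2  4 13  9 21 15  5 15 10  9  8
inc:    1  1  2  3  3  4  4  3  4  4  4  4
dec:    2  1  1  4  2  5  4  1  4  3  2  1
Best peak at i=6 (value 21): inc=4, dec=5, length 4+5−1 = 8.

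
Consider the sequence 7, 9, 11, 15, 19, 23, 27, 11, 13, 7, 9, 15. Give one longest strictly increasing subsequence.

Patience tails give the LIS length; then backtrack through the dp parents:
7 → extends → [7]
9 → extends → [7, 9]
11 → extends → [7, 9, 11]
15 → extends → [7, 9, 11, 15]
19 → extends → [7, 9, 11, 15, 19]
23 → extends → [7, 9, 11, 15, 19, 23]
27 → extends → [7, 9, 11, 15, 19, 23, 27]
11 → already a tail → [7, 9, 11, 15, 19, 23, 27]
13 → replaces 15 → [7, 9, 11, 13, 19, 23, 27]
7 → already a tail → [7, 9, 11, 13, 19, 23, 27]
9 → already a tail → [7, 9, 11, 13, 19, 23, 27]
15 → replaces 19 → [7, 9, 11, 13, 15, 23, 27]
Length 7; one witness is 7, 9, 11, 15, 19, 23, 27.

7, 9, 11, 15, 19, 23, 27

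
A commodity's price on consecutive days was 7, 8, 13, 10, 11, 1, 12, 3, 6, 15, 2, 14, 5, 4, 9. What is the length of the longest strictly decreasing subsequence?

Let dp[i] be the longest strictly decreasing subsequence ending at i:
i:      1  2  3  4  5  6  7  8  9 10 11 12 13 14 15
a[i]:   7  8 13 10 11  1 12  3  6 15  2 14  5  4  9
dp:     1  1  1  2  2  3  2  3  3  1  4  2  4  5  3
Maximum is 5.

5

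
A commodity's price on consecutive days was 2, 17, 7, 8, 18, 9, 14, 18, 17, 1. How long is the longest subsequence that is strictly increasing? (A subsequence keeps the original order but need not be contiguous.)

6

Track the smallest tail for each achievable length (strict):
2 → extends → [2]
17 → extends → [2, 17]
7 → replaces 17 → [2, 7]
8 → extends → [2, 7, 8]
18 → extends → [2, 7, 8, 18]
9 → replaces 18 → [2, 7, 8, 9]
14 → extends → [2, 7, 8, 9, 14]
18 → extends → [2, 7, 8, 9, 14, 18]
17 → replaces 18 → [2, 7, 8, 9, 14, 17]
1 → replaces 2 → [1, 7, 8, 9, 14, 17]
Six tails, so the longest strictly increasing subsequence has length 6 (e.g. 2, 7, 8, 9, 14, 18).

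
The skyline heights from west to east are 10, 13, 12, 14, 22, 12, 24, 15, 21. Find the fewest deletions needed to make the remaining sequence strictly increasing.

4

Fewest deletions = n − (longest strictly increasing subsequence).
Patience tails:
10 → extends → [10]
13 → extends → [10, 13]
12 → replaces 13 → [10, 12]
14 → extends → [10, 12, 14]
22 → extends → [10, 12, 14, 22]
12 → already a tail → [10, 12, 14, 22]
24 → extends → [10, 12, 14, 22, 24]
15 → replaces 22 → [10, 12, 14, 15, 24]
21 → replaces 24 → [10, 12, 14, 15, 21]
Longest strictly increasing subsequence has length 5, so deletions = 9 − 5 = 4.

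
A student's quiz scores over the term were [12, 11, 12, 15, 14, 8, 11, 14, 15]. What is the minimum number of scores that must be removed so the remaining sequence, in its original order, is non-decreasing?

4

Fewest deletions = n − (longest non-decreasing subsequence).
Patience tails:
12 → extends → [12]
11 → replaces 12 → [11]
12 → extends → [11, 12]
15 → extends → [11, 12, 15]
14 → replaces 15 → [11, 12, 14]
8 → replaces 11 → [8, 12, 14]
11 → replaces 12 → [8, 11, 14]
14 → extends → [8, 11, 14, 14]
15 → extends → [8, 11, 14, 14, 15]
Longest non-decreasing subsequence has length 5, so deletions = 9 − 5 = 4.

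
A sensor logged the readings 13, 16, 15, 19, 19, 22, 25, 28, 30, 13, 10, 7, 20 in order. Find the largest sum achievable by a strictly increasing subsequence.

Let S[i] be the best sum of a strictly increasing subsequence ending at i:
i:       1   2   3   4   5   6   7   8   9  10  11  12  13
a[i]:   13  16  15  19  19  22  25  28  30  13  10   7  20
S:      13  29  28  48  48  70  95 123 153  13  10   7  68
Maximum is 153 (e.g. 13 + 16 + 19 + 22 + 25 + 28 + 30).

153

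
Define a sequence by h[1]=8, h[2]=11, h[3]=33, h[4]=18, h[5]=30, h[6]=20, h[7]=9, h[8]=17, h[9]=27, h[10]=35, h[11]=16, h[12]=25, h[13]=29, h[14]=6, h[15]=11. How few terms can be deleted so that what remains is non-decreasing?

9

Fewest deletions = n − (longest non-decreasing subsequence).
Patience tails:
8 → extends → [8]
11 → extends → [8, 11]
33 → extends → [8, 11, 33]
18 → replaces 33 → [8, 11, 18]
30 → extends → [8, 11, 18, 30]
20 → replaces 30 → [8, 11, 18, 20]
9 → replaces 11 → [8, 9, 18, 20]
17 → replaces 18 → [8, 9, 17, 20]
27 → extends → [8, 9, 17, 20, 27]
35 → extends → [8, 9, 17, 20, 27, 35]
16 → replaces 17 → [8, 9, 16, 20, 27, 35]
25 → replaces 27 → [8, 9, 16, 20, 25, 35]
29 → replaces 35 → [8, 9, 16, 20, 25, 29]
6 → replaces 8 → [6, 9, 16, 20, 25, 29]
11 → replaces 16 → [6, 9, 11, 20, 25, 29]
Longest non-decreasing subsequence has length 6, so deletions = 15 − 6 = 9.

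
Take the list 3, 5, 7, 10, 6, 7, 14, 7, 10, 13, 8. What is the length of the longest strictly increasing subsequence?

Track the smallest tail for each achievable length (strict):
3 → extends → [3]
5 → extends → [3, 5]
7 → extends → [3, 5, 7]
10 → extends → [3, 5, 7, 10]
6 → replaces 7 → [3, 5, 6, 10]
7 → replaces 10 → [3, 5, 6, 7]
14 → extends → [3, 5, 6, 7, 14]
7 → already a tail → [3, 5, 6, 7, 14]
10 → replaces 14 → [3, 5, 6, 7, 10]
13 → extends → [3, 5, 6, 7, 10, 13]
8 → replaces 10 → [3, 5, 6, 7, 8, 13]
Six tails, so the longest strictly increasing subsequence has length 6 (e.g. 3, 5, 6, 7, 10, 13).

6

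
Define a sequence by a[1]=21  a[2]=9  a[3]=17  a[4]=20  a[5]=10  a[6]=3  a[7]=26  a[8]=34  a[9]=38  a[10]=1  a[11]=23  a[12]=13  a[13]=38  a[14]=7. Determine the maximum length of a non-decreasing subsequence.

7

Track the smallest tail for each achievable length (allowing ties):
21 → extends → [21]
9 → replaces 21 → [9]
17 → extends → [9, 17]
20 → extends → [9, 17, 20]
10 → replaces 17 → [9, 10, 20]
3 → replaces 9 → [3, 10, 20]
26 → extends → [3, 10, 20, 26]
34 → extends → [3, 10, 20, 26, 34]
38 → extends → [3, 10, 20, 26, 34, 38]
1 → replaces 3 → [1, 10, 20, 26, 34, 38]
23 → replaces 26 → [1, 10, 20, 23, 34, 38]
13 → replaces 20 → [1, 10, 13, 23, 34, 38]
38 → extends → [1, 10, 13, 23, 34, 38, 38]
7 → replaces 10 → [1, 7, 13, 23, 34, 38, 38]
Seven tails, so the longest non-decreasing subsequence has length 7 (e.g. 9, 17, 20, 26, 34, 38, 38).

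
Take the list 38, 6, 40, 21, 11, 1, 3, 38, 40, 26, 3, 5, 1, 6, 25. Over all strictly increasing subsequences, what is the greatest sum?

Let S[i] be the best sum of a strictly increasing subsequence ending at i:
i:       1   2   3   4   5   6   7   8   9  10  11  12  13  14  15
a[i]:   38   6  40  21  11   1   3  38  40  26   3   5   1   6  25
S:      38   6  78  27  17   1   4  65 105  53   4   9   1  15  52
Maximum is 105 (e.g. 6 + 21 + 38 + 40).

105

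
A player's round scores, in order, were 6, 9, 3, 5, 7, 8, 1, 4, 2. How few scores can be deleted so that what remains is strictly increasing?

5

Fewest deletions = n − (longest strictly increasing subsequence).
Patience tails:
6 → extends → [6]
9 → extends → [6, 9]
3 → replaces 6 → [3, 9]
5 → replaces 9 → [3, 5]
7 → extends → [3, 5, 7]
8 → extends → [3, 5, 7, 8]
1 → replaces 3 → [1, 5, 7, 8]
4 → replaces 5 → [1, 4, 7, 8]
2 → replaces 4 → [1, 2, 7, 8]
Longest strictly increasing subsequence has length 4, so deletions = 9 − 4 = 5.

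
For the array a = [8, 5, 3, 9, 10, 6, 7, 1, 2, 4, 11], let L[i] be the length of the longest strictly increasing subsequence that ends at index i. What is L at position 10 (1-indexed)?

3

dp[i] = 1 + max{dp[j] : j<i, a[j]<a[i]} (or 1 if no such j):
i:      1  2  3  4  5  6  7  8  9 10 11
a[i]:   8  5  3  9 10  6  7  1  2  4 11
dp:     1  1  1  2  3  2  3  1  2  3  4
At index 10 the value is 3.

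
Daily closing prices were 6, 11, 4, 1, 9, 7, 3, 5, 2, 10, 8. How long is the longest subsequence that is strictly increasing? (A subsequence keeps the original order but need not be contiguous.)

Track the smallest tail for each achievable length (strict):
6 → extends → [6]
11 → extends → [6, 11]
4 → replaces 6 → [4, 11]
1 → replaces 4 → [1, 11]
9 → replaces 11 → [1, 9]
7 → replaces 9 → [1, 7]
3 → replaces 7 → [1, 3]
5 → extends → [1, 3, 5]
2 → replaces 3 → [1, 2, 5]
10 → extends → [1, 2, 5, 10]
8 → replaces 10 → [1, 2, 5, 8]
Four tails, so the longest strictly increasing subsequence has length 4 (e.g. 1, 3, 5, 10).

4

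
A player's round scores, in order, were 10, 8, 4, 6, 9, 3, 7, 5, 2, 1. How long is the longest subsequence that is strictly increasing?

3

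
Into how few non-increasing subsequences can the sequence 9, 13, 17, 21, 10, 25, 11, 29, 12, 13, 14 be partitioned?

6

The minimum number of non-increasing subsequences covering a sequence equals the length of its longest strictly increasing subsequence.
LIS length is 6 (e.g. 9, 13, 17, 21, 25, 29), so 6 piles are needed.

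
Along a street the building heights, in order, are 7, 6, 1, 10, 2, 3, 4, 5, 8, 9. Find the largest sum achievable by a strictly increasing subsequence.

Let S[i] be the best sum of a strictly increasing subsequence ending at i:
i:      1  2  3  4  5  6  7  8  9 10
a[i]:   7  6  1 10  2  3  4  5  8  9
S:      7  6  1 17  3  6 10 15 23 32
Maximum is 32 (e.g. 1 + 2 + 3 + 4 + 5 + 8 + 9).

32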